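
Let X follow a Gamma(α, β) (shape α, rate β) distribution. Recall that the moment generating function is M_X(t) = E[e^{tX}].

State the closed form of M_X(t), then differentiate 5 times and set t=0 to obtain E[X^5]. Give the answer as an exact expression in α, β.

M_X(t) = (β/(β - t))^α
dM/dt = -α*β^α*(1/(β - t))^α/(-β + t)
d^2M/dt^2 = (α^2*β^α*(1/(β - t))^α + α*β^α*(1/(β - t))^α)/(β^2 - 2*β*t + t^2)
d^3M/dt^3 = (-α^3*β^α*(1/(β - t))^α - 3*α^2*β^α*(1/(β - t))^α - 2*α*β^α*(1/(β - t))^α)/(-β^3 + 3*β^2*t - 3*β*t^2 + t^3)
d^4M/dt^4 = (α^4*β^α*(1/(β - t))^α + 6*α^3*β^α*(1/(β - t))^α + 11*α^2*β^α*(1/(β - t))^α + 6*α*β^α*(1/(β - t))^α)/(β^4 - 4*β^3*t + 6*β^2*t^2 - 4*β*t^3 + t^4)

E[X^5] = d^5M/dt^5 |_{t=0} = α*(α^4 + 10*α^3 + 35*α^2 + 50*α + 24)/β^5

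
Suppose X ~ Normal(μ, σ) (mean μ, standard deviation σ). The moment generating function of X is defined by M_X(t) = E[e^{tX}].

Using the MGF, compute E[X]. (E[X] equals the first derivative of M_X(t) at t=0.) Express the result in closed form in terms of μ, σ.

E[X] = D[M](0) = μ

M_X(t) = e^(μ*t + σ^2*t^2/2)
D[M](t) = μ*e^(μ*t)*e^(σ^2*t^2/2) + σ^2*t*e^(μ*t)*e^(σ^2*t^2/2)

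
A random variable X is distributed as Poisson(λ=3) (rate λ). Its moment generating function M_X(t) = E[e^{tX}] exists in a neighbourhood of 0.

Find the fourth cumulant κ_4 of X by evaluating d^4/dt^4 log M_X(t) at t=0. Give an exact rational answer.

κ_4 = d^4K/dt^4 |_{t=0} = 3

M_X(t) = e^(3*e^(t) - 3)
K_X(t) = log M_X(t) = 3*e^(t) - 3
dK/dt = 3*e^(t)
d^2K/dt^2 = 3*e^(t)
d^3K/dt^3 = 3*e^(t)
d^4K/dt^4 = 3*e^(t)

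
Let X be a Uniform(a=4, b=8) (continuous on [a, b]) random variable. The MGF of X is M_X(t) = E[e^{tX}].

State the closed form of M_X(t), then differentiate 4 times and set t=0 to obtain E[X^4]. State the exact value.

E[X^4] = D^4[M](0) = 7936/5

M_X(t) = (e^(8*t) - e^(4*t))/(4*t)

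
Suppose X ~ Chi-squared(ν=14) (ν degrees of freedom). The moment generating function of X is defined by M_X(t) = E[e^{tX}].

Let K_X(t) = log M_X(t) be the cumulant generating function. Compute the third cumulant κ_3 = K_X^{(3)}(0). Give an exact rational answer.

κ_3 = K′′′(0) = 112

M_X(t) = (1 - 2*t)^(-7)
K_X(t) = log M_X(t) = -7*log(1 - 2*t)
K′(t) = -14/(2*t - 1)
K′′(t) = 28/(4*t^2 - 4*t + 1)
K′′′(t) = -112/(8*t^3 - 12*t^2 + 6*t - 1)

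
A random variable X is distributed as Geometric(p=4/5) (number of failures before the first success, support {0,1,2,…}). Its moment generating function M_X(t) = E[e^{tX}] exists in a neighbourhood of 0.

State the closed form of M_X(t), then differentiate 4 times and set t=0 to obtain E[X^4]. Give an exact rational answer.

M_X(t) = 4/(5*(1 - e^(t)/5))
D^4[M](t) = (-4*e^(4*t) - 220*e^(3*t) - 1100*e^(2*t) - 500*e^(t))/(e^(5*t) - 25*e^(4*t) + 250*e^(3*t) - 1250*e^(2*t) + 3125*e^(t) - 3125)

E[X^4] = D^4[M](0) = 57/32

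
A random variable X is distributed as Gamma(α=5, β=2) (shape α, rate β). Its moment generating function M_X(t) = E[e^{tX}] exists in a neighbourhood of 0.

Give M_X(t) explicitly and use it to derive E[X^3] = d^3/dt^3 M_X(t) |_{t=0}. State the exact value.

M_X(t) = 32/(2 - t)^5
M^(3)(t) = 6720/(t^8 - 16*t^7 + 112*t^6 - 448*t^5 + 1120*t^4 - 1792*t^3 + 1792*t^2 - 1024*t + 256)

E[X^3] = M^(3)(0) = 105/4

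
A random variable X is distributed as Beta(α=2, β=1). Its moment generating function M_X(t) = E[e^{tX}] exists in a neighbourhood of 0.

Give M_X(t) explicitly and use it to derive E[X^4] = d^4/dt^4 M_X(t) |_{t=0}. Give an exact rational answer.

E[X^4] = M′′′′(0) = 1/3

M_X(t) = ₁F₁(2; 3; t)
M′(t) = 2*₁F₁(3; 4; t)/3
M′′(t) = ₁F₁(4; 5; t)/2
M′′′(t) = 2*₁F₁(5; 6; t)/5
M′′′′(t) = ₁F₁(6; 7; t)/3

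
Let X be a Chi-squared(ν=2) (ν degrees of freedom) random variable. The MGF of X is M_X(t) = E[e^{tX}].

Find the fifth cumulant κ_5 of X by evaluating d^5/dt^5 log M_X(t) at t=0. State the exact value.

M_X(t) = 1/(1 - 2*t)
K_X(t) = log M_X(t) = -log(1 - 2*t)
dK/dt = -2/(2*t - 1)
d^2K/dt^2 = 4/(4*t^2 - 4*t + 1)
d^3K/dt^3 = -16/(8*t^3 - 12*t^2 + 6*t - 1)
d^4K/dt^4 = 96/(16*t^4 - 32*t^3 + 24*t^2 - 8*t + 1)
d^5K/dt^5 = -768/(32*t^5 - 80*t^4 + 80*t^3 - 40*t^2 + 10*t - 1)

κ_5 = d^5K/dt^5 |_{t=0} = 768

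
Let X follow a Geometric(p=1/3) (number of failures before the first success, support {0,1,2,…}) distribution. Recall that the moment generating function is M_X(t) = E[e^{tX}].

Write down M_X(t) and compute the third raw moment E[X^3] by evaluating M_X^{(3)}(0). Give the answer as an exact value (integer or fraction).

E[X^3] = d^3M/dt^3 |_{t=0} = 74

M_X(t) = 1/(3*(1 - 2*e^(t)/3))
dM/dt = 2*e^(t)/(4*e^(2*t) - 12*e^(t) + 9)
d^2M/dt^2 = (-4*e^(2*t) - 6*e^(t))/(8*e^(3*t) - 36*e^(2*t) + 54*e^(t) - 27)
d^3M/dt^3 = (8*e^(3*t) + 48*e^(2*t) + 18*e^(t))/(16*e^(4*t) - 96*e^(3*t) + 216*e^(2*t) - 216*e^(t) + 81)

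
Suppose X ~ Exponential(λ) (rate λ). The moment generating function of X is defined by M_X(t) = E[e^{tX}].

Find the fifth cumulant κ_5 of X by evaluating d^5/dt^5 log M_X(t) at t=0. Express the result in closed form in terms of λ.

M_X(t) = λ/(λ - t)
K_X(t) = log M_X(t) = log(λ) - log(λ - t)
K′(t) = -1/(-λ + t)
K′′(t) = 1/(λ^2 - 2*λ*t + t^2)
K′′′(t) = -2/(-λ^3 + 3*λ^2*t - 3*λ*t^2 + t^3)
K′′′′(t) = 6/(λ^4 - 4*λ^3*t + 6*λ^2*t^2 - 4*λ*t^3 + t^4)
K′′′′′(t) = -24/(-λ^5 + 5*λ^4*t - 10*λ^3*t^2 + 10*λ^2*t^3 - 5*λ*t^4 + t^5)

κ_5 = K′′′′′(0) = 24/λ^5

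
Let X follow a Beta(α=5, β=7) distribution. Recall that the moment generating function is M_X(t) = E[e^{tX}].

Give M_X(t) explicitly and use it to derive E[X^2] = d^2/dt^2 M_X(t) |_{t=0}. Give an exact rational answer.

E[X^2] = D^2[M](0) = 5/26

M_X(t) = ₁F₁(5; 12; t)
D^2[M](t) = 5*₁F₁(7; 14; t)/26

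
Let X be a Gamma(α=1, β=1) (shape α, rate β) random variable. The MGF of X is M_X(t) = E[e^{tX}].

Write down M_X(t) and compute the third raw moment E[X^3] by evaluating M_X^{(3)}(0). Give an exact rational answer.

E[X^3] = D^3[M](0) = 6

M_X(t) = 1/(1 - t)
D^3[M](t) = 6/(t^4 - 4*t^3 + 6*t^2 - 4*t + 1)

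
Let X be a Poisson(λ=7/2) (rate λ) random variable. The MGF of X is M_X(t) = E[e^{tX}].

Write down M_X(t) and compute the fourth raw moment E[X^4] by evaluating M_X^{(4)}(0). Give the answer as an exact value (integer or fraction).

E[X^4] = D^4[M](0) = 7945/16

M_X(t) = e^(7*e^(t)/2 - 7/2)
D^4[M](t) = (2401*e^(4*t)*e^(7*e^(t)/2) + 4116*e^(3*t)*e^(7*e^(t)/2) + 1372*e^(2*t)*e^(7*e^(t)/2) + 56*e^(t)*e^(7*e^(t)/2))*e^(-7/2)/16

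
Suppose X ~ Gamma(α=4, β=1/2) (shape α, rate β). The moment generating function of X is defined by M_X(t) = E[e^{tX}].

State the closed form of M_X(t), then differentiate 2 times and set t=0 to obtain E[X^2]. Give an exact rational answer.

M_X(t) = 1/(16*(1/2 - t)^4)
D^2[M](t) = 80/(64*t^6 - 192*t^5 + 240*t^4 - 160*t^3 + 60*t^2 - 12*t + 1)

E[X^2] = D^2[M](0) = 80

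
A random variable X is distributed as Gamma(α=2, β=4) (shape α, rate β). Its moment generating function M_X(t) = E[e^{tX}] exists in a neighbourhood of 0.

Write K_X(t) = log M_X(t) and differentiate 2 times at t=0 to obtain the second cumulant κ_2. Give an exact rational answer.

κ_2 = D^2[K](0) = 1/8

M_X(t) = 16/(4 - t)^2
K_X(t) = log M_X(t) = -2*log(4 - t) + 4*log(2)
D^2[K](t) = 2/(t^2 - 8*t + 16)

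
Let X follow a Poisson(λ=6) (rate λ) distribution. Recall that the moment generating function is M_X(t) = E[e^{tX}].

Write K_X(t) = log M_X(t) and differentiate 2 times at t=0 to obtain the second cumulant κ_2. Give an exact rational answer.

M_X(t) = e^(6*e^(t) - 6)
K_X(t) = log M_X(t) = 6*e^(t) - 6
K′(t) = 6*e^(t)
K′′(t) = 6*e^(t)

κ_2 = K′′(0) = 6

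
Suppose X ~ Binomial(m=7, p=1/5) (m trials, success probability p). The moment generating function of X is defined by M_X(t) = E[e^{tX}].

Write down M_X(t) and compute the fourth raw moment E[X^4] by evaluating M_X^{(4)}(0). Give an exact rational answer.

E[X^4] = M^(4)(0) = 3073/125

M_X(t) = (e^(t)/5 + 4/5)^7
M^(4)(t) = 2401*e^(7*t)/78125 + 36288*e^(6*t)/78125 + 336*e^(5*t)/125 + 114688*e^(4*t)/15625 + 145152*e^(3*t)/15625 + 344064*e^(2*t)/78125 + 28672*e^(t)/78125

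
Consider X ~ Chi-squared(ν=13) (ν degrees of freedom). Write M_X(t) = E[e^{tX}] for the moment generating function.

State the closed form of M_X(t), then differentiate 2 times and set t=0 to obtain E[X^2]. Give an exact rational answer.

M_X(t) = (1 - 2*t)^(-13/2)

E[X^2] = D^2[M](0) = 195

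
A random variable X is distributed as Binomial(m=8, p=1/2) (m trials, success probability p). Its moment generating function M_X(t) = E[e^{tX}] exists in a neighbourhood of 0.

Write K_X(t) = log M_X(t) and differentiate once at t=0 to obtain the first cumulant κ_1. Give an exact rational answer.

κ_1 = D[K](0) = 4

M_X(t) = (e^(t)/2 + 1/2)^8
K_X(t) = log M_X(t) = 8*log(e^(t)/2 + 1/2)
D[K](t) = 8*e^(t)/(e^(t) + 1)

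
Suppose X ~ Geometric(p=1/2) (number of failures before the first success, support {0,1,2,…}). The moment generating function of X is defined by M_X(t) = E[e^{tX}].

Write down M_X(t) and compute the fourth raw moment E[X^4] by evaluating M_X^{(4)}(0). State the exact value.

E[X^4] = M^(4)(0) = 75

M_X(t) = 1/(2*(1 - e^(t)/2))
M^(4)(t) = (-e^(4*t) - 22*e^(3*t) - 44*e^(2*t) - 8*e^(t))/(e^(5*t) - 10*e^(4*t) + 40*e^(3*t) - 80*e^(2*t) + 80*e^(t) - 32)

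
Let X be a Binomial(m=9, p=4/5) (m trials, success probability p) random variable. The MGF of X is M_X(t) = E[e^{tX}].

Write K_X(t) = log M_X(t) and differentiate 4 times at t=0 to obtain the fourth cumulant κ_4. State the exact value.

M_X(t) = (4*e^(t)/5 + 1/5)^9
K_X(t) = log M_X(t) = 9*log(4*e^(t)/5 + 1/5)
K^(4)(t) = (576*e^(3*t) - 576*e^(2*t) + 36*e^(t))/(256*e^(4*t) + 256*e^(3*t) + 96*e^(2*t) + 16*e^(t) + 1)

κ_4 = K^(4)(0) = 36/625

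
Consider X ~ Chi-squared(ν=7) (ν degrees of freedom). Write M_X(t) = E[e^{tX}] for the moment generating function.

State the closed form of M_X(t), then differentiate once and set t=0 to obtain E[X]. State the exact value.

M_X(t) = (1 - 2*t)^(-7/2)
D[M](t) = 7/(16*t^4*√(1 - 2*t) - 32*t^3*√(1 - 2*t) + 24*t^2*√(1 - 2*t) - 8*t*√(1 - 2*t) + √(1 - 2*t))

E[X] = D[M](0) = 7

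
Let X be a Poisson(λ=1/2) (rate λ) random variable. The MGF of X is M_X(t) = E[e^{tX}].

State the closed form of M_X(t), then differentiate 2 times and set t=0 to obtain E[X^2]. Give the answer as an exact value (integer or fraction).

M_X(t) = e^(e^(t)/2 - 1/2)
M′(t) = e^(-1/2)*e^(t)*e^(e^(t)/2)/2
M′′(t) = (e^(2*t)*e^(e^(t)/2) + 2*e^(t)*e^(e^(t)/2))*e^(-1/2)/4

E[X^2] = M′′(0) = 3/4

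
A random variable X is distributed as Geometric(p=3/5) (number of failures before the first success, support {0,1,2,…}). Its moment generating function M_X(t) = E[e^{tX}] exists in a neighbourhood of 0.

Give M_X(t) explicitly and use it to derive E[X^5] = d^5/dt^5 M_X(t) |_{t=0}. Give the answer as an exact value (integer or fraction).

M_X(t) = 3/(5*(1 - 2*e^(t)/5))

E[X^5] = D^5[M](0) = 9854/81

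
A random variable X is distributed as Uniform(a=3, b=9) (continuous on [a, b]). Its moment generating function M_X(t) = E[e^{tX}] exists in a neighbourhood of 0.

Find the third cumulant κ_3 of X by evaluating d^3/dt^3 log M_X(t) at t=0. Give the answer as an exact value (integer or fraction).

M_X(t) = (e^(9*t) - e^(3*t))/(6*t)
K_X(t) = log M_X(t) = -log(t) + log(e^(9*t) - e^(3*t)) - log(6)
D^3[K](t) = (216*t^3*e^(12*t) + 216*t^3*e^(6*t) - 2*e^(18*t) + 6*e^(12*t) - 6*e^(6*t) + 2)/(t^3*e^(18*t) - 3*t^3*e^(12*t) + 3*t^3*e^(6*t) - t^3)

κ_3 = D^3[K](0) = 0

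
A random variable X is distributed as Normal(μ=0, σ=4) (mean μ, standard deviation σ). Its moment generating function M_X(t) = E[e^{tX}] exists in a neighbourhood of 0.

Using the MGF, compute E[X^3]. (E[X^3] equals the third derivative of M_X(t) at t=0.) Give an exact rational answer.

M_X(t) = e^(8*t^2)
dM/dt = 16*t*e^(8*t^2)
d^2M/dt^2 = 256*t^2*e^(8*t^2) + 16*e^(8*t^2)
d^3M/dt^3 = 4096*t^3*e^(8*t^2) + 768*t*e^(8*t^2)

E[X^3] = d^3M/dt^3 |_{t=0} = 0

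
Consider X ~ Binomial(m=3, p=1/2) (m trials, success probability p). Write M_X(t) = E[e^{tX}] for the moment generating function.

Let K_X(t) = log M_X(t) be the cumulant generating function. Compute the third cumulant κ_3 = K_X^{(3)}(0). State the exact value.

M_X(t) = (e^(t)/2 + 1/2)^3
K_X(t) = log M_X(t) = 3*log(e^(t)/2 + 1/2)
K′(t) = 3*e^(t)/(e^(t) + 1)
K′′(t) = 3*e^(t)/(e^(2*t) + 2*e^(t) + 1)
K′′′(t) = (-3*e^(2*t) + 3*e^(t))/(e^(3*t) + 3*e^(2*t) + 3*e^(t) + 1)

κ_3 = K′′′(0) = 0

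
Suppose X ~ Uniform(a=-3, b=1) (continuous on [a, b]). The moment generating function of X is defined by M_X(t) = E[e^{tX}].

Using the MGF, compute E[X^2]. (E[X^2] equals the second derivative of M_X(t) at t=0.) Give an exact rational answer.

E[X^2] = M^(2)(0) = 7/3

M_X(t) = (e^(t) - e^(-3*t))/(4*t)
M^(2)(t) = (t^2*e^(4*t) - 9*t^2 - 2*t*e^(4*t) - 6*t + 2*e^(4*t) - 2)*e^(-3*t)/(4*t^3)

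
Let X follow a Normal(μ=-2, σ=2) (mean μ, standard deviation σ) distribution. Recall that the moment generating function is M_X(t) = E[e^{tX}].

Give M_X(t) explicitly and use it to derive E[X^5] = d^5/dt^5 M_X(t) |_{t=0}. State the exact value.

E[X^5] = M′′′′′(0) = -832

M_X(t) = e^(2*t^2 - 2*t)
M′(t) = 4*t*e^(-2*t)*e^(2*t^2) - 2*e^(-2*t)*e^(2*t^2)
M′′(t) = (16*t^2*e^(2*t^2) - 16*t*e^(2*t^2) + 8*e^(2*t^2))*e^(-2*t)
M′′′(t) = (64*t^3*e^(2*t^2) - 96*t^2*e^(2*t^2) + 96*t*e^(2*t^2) - 32*e^(2*t^2))*e^(-2*t)
M′′′′(t) = (256*t^4*e^(2*t^2) - 512*t^3*e^(2*t^2) + 768*t^2*e^(2*t^2) - 512*t*e^(2*t^2) + 160*e^(2*t^2))*e^(-2*t)
M′′′′′(t) = (1024*t^5*e^(2*t^2) - 2560*t^4*e^(2*t^2) + 5120*t^3*e^(2*t^2) - 5120*t^2*e^(2*t^2) + 3200*t*e^(2*t^2) - 832*e^(2*t^2))*e^(-2*t)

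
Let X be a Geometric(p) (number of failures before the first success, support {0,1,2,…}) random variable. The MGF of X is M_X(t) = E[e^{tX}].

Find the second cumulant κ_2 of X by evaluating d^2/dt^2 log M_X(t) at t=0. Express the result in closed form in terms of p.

M_X(t) = p/(-(1 - p)*e^(t) + 1)
K_X(t) = log M_X(t) = log(p) - log(-(1 - p)*e^(t) + 1)
K′(t) = (-p*e^(t) + e^(t))/(p*e^(t) - e^(t) + 1)
K′′(t) = (-p*e^(t) + e^(t))/(p^2*e^(2*t) - 2*p*e^(2*t) + 2*p*e^(t) + e^(2*t) - 2*e^(t) + 1)

κ_2 = K′′(0) = (1 - p)/p^2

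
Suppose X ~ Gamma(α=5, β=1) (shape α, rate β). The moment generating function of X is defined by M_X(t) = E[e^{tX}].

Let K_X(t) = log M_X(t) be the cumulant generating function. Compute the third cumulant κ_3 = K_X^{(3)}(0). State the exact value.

M_X(t) = (1 - t)^(-5)
K_X(t) = log M_X(t) = -5*log(1 - t)
D^3[K](t) = -10/(t^3 - 3*t^2 + 3*t - 1)

κ_3 = D^3[K](0) = 10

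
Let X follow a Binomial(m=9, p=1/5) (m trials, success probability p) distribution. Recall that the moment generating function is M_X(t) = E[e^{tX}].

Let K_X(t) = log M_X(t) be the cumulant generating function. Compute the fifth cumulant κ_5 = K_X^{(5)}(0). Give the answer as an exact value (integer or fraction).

M_X(t) = (e^(t)/5 + 4/5)^9
K_X(t) = log M_X(t) = 9*log(e^(t)/5 + 4/5)
D^5[K](t) = (-36*e^(4*t) + 1584*e^(3*t) - 6336*e^(2*t) + 2304*e^(t))/(e^(5*t) + 20*e^(4*t) + 160*e^(3*t) + 640*e^(2*t) + 1280*e^(t) + 1024)

κ_5 = D^5[K](0) = -2484/3125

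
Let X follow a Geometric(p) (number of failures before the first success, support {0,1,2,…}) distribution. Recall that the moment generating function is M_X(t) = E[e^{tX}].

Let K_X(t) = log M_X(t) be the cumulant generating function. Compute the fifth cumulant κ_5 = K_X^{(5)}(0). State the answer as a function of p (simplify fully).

κ_5 = d^5K/dt^5 |_{t=0} = (p^4 - 15*p^3 + 50*p^2 - 60*p + 24)/p^5

M_X(t) = p/(-(1 - p)*e^(t) + 1)
K_X(t) = log M_X(t) = log(p) - log(-(1 - p)*e^(t) + 1)
dK/dt = (-p*e^(t) + e^(t))/(p*e^(t) - e^(t) + 1)
d^2K/dt^2 = (-p*e^(t) + e^(t))/(p^2*e^(2*t) - 2*p*e^(2*t) + 2*p*e^(t) + e^(2*t) - 2*e^(t) + 1)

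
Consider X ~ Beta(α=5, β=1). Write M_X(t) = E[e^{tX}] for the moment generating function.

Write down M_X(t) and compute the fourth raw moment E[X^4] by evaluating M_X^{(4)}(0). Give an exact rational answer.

M_X(t) = ₁F₁(5; 6; t)
D^4[M](t) = 5*₁F₁(9; 10; t)/9

E[X^4] = D^4[M](0) = 5/9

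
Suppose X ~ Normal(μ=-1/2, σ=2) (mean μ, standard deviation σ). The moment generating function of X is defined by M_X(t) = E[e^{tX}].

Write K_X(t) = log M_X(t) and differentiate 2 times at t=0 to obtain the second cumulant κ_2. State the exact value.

M_X(t) = e^(2*t^2 - t/2)
K_X(t) = log M_X(t) = 2*t^2 - t/2
D^2[K](t) = 4

κ_2 = D^2[K](0) = 4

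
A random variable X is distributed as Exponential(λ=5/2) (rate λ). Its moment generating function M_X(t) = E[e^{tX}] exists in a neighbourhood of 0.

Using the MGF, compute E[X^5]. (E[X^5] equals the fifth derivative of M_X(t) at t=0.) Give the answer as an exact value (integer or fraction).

E[X^5] = M^(5)(0) = 768/625

M_X(t) = 5/(2*(5/2 - t))
M^(5)(t) = 19200/(64*t^6 - 960*t^5 + 6000*t^4 - 20000*t^3 + 37500*t^2 - 37500*t + 15625)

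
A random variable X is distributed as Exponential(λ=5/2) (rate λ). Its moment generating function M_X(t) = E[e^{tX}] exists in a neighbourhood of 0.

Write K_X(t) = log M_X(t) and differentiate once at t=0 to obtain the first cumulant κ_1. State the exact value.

κ_1 = D[K](0) = 2/5

M_X(t) = 5/(2*(5/2 - t))
K_X(t) = log M_X(t) = -log(5/2 - t) - log(2) + log(5)
D[K](t) = -2/(2*t - 5)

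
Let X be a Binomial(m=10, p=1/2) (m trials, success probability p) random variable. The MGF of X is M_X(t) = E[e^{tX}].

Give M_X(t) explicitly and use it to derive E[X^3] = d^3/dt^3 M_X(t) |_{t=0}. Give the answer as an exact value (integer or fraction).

M_X(t) = (e^(t)/2 + 1/2)^10

E[X^3] = M^(3)(0) = 325/2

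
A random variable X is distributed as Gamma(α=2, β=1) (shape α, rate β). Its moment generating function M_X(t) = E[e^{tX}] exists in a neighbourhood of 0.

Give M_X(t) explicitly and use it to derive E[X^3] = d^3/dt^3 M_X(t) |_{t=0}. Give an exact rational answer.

M_X(t) = (1 - t)^(-2)
M′(t) = -2/(t^3 - 3*t^2 + 3*t - 1)
M′′(t) = 6/(t^4 - 4*t^3 + 6*t^2 - 4*t + 1)
M′′′(t) = -24/(t^5 - 5*t^4 + 10*t^3 - 10*t^2 + 5*t - 1)

E[X^3] = M′′′(0) = 24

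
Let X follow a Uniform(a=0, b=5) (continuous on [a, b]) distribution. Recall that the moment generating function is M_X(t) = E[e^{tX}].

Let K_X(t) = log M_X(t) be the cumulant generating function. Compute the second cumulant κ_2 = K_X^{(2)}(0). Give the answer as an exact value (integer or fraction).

κ_2 = D^2[K](0) = 25/12

M_X(t) = (e^(5*t) - 1)/(5*t)
K_X(t) = log M_X(t) = -log(t) + log(e^(5*t) - 1) - log(5)
D^2[K](t) = (-25*t^2*e^(5*t) + e^(10*t) - 2*e^(5*t) + 1)/(t^2*e^(10*t) - 2*t^2*e^(5*t) + t^2)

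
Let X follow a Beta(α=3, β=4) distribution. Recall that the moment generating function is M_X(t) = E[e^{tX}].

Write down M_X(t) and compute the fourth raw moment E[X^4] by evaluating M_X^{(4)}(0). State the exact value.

M_X(t) = ₁F₁(3; 7; t)
M′(t) = 3*₁F₁(4; 8; t)/7
M′′(t) = 3*₁F₁(5; 9; t)/14
M′′′(t) = 5*₁F₁(6; 10; t)/42
M′′′′(t) = ₁F₁(7; 11; t)/14

E[X^4] = M′′′′(0) = 1/14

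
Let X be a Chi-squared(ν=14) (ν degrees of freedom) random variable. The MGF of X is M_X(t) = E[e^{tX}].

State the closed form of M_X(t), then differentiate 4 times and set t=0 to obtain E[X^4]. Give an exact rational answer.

M_X(t) = (1 - 2*t)^(-7)
M^(4)(t) = -80640/(2048*t^11 - 11264*t^10 + 28160*t^9 - 42240*t^8 + 42240*t^7 - 29568*t^6 + 14784*t^5 - 5280*t^4 + 1320*t^3 - 220*t^2 + 22*t - 1)

E[X^4] = M^(4)(0) = 80640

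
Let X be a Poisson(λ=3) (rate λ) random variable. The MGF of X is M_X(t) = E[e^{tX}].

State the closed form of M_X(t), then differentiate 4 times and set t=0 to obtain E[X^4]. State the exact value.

E[X^4] = D^4[M](0) = 309

M_X(t) = e^(3*e^(t) - 3)
D^4[M](t) = (81*e^(4*t)*e^(3*e^(t)) + 162*e^(3*t)*e^(3*e^(t)) + 63*e^(2*t)*e^(3*e^(t)) + 3*e^(t)*e^(3*e^(t)))*e^(-3)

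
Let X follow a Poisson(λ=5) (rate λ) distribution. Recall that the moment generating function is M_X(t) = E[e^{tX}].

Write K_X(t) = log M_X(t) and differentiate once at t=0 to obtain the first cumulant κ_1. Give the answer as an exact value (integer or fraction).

κ_1 = dK/dt |_{t=0} = 5

M_X(t) = e^(5*e^(t) - 5)
K_X(t) = log M_X(t) = 5*e^(t) - 5
dK/dt = 5*e^(t)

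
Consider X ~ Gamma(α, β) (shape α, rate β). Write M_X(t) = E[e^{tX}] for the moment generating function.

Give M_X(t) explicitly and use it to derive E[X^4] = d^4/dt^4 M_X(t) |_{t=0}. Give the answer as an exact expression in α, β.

E[X^4] = D^4[M](0) = α*(α^3 + 6*α^2 + 11*α + 6)/β^4

M_X(t) = (β/(β - t))^α
D^4[M](t) = (α^4*β^α*(1/(β - t))^α + 6*α^3*β^α*(1/(β - t))^α + 11*α^2*β^α*(1/(β - t))^α + 6*α*β^α*(1/(β - t))^α)/(β^4 - 4*β^3*t + 6*β^2*t^2 - 4*β*t^3 + t^4)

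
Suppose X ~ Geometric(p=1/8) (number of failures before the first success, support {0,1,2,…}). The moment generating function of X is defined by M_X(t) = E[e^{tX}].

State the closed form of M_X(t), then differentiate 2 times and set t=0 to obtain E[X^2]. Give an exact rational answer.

E[X^2] = D^2[M](0) = 105

M_X(t) = 1/(8*(1 - 7*e^(t)/8))
D^2[M](t) = (-49*e^(2*t) - 56*e^(t))/(343*e^(3*t) - 1176*e^(2*t) + 1344*e^(t) - 512)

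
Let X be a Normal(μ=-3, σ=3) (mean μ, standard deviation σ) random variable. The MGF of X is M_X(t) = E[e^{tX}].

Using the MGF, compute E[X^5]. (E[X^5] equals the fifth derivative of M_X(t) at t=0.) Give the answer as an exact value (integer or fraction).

M_X(t) = e^(9*t^2/2 - 3*t)
dM/dt = 9*t*e^(-3*t)*e^(9*t^2/2) - 3*e^(-3*t)*e^(9*t^2/2)
d^2M/dt^2 = (81*t^2*e^(9*t^2/2) - 54*t*e^(9*t^2/2) + 18*e^(9*t^2/2))*e^(-3*t)
d^3M/dt^3 = (729*t^3*e^(9*t^2/2) - 729*t^2*e^(9*t^2/2) + 486*t*e^(9*t^2/2) - 108*e^(9*t^2/2))*e^(-3*t)
d^4M/dt^4 = (6561*t^4*e^(9*t^2/2) - 8748*t^3*e^(9*t^2/2) + 8748*t^2*e^(9*t^2/2) - 3888*t*e^(9*t^2/2) + 810*e^(9*t^2/2))*e^(-3*t)
d^5M/dt^5 = (59049*t^5*e^(9*t^2/2) - 98415*t^4*e^(9*t^2/2) + 131220*t^3*e^(9*t^2/2) - 87480*t^2*e^(9*t^2/2) + 36450*t*e^(9*t^2/2) - 6318*e^(9*t^2/2))*e^(-3*t)

E[X^5] = d^5M/dt^5 |_{t=0} = -6318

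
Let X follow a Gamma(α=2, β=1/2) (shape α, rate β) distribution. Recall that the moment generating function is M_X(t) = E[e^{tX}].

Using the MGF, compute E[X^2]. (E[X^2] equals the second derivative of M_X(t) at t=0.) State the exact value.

E[X^2] = M′′(0) = 24

M_X(t) = 1/(4*(1/2 - t)^2)
M′(t) = -4/(8*t^3 - 12*t^2 + 6*t - 1)
M′′(t) = 24/(16*t^4 - 32*t^3 + 24*t^2 - 8*t + 1)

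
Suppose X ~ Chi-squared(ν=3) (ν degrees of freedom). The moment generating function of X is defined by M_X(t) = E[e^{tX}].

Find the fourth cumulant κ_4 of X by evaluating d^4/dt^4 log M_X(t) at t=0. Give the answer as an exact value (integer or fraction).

κ_4 = d^4K/dt^4 |_{t=0} = 144

M_X(t) = (1 - 2*t)^(-3/2)
K_X(t) = log M_X(t) = -3*log(1 - 2*t)/2
dK/dt = -3/(2*t - 1)
d^2K/dt^2 = 6/(4*t^2 - 4*t + 1)
d^3K/dt^3 = -24/(8*t^3 - 12*t^2 + 6*t - 1)
d^4K/dt^4 = 144/(16*t^4 - 32*t^3 + 24*t^2 - 8*t + 1)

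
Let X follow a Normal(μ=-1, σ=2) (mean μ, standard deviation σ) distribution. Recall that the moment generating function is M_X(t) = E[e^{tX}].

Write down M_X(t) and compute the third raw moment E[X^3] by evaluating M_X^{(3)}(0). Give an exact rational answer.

M_X(t) = e^(2*t^2 - t)
M′(t) = 4*t*e^(-t)*e^(2*t^2) - e^(-t)*e^(2*t^2)
M′′(t) = (16*t^2*e^(2*t^2) - 8*t*e^(2*t^2) + 5*e^(2*t^2))*e^(-t)
M′′′(t) = (64*t^3*e^(2*t^2) - 48*t^2*e^(2*t^2) + 60*t*e^(2*t^2) - 13*e^(2*t^2))*e^(-t)

E[X^3] = M′′′(0) = -13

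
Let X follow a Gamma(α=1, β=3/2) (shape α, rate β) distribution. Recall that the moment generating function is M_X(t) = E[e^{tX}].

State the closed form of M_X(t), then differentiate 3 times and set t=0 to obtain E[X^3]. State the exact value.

M_X(t) = 3/(2*(3/2 - t))
D^3[M](t) = 144/(16*t^4 - 96*t^3 + 216*t^2 - 216*t + 81)

E[X^3] = D^3[M](0) = 16/9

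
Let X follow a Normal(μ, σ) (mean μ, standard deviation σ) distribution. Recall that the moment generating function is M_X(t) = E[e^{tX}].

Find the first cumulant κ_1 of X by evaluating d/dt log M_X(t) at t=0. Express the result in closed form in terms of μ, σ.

M_X(t) = e^(μ*t + σ^2*t^2/2)
K_X(t) = log M_X(t) = μ*t + σ^2*t^2/2
K^(1)(t) = μ + σ^2*t

κ_1 = K^(1)(0) = μ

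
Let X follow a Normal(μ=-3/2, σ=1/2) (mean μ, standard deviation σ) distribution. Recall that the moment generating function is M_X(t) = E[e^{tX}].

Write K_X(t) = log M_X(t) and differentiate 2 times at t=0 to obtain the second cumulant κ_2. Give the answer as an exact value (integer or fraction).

κ_2 = K^(2)(0) = 1/4

M_X(t) = e^(t^2/8 - 3*t/2)
K_X(t) = log M_X(t) = t^2/8 - 3*t/2
K^(2)(t) = 1/4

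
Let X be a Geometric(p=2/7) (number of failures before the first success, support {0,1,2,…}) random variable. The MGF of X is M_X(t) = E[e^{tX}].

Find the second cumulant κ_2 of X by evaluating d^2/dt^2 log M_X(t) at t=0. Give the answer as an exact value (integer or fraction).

M_X(t) = 2/(7*(1 - 5*e^(t)/7))
K_X(t) = log M_X(t) = -log(1 - 5*e^(t)/7) - log(7) + log(2)
K^(2)(t) = 35*e^(t)/(25*e^(2*t) - 70*e^(t) + 49)

κ_2 = K^(2)(0) = 35/4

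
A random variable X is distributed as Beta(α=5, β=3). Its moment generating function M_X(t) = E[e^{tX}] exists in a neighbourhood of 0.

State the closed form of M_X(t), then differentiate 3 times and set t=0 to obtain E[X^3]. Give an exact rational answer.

E[X^3] = d^3M/dt^3 |_{t=0} = 7/24

M_X(t) = ₁F₁(5; 8; t)
dM/dt = 5*₁F₁(6; 9; t)/8
d^2M/dt^2 = 5*₁F₁(7; 10; t)/12
d^3M/dt^3 = 7*₁F₁(8; 11; t)/24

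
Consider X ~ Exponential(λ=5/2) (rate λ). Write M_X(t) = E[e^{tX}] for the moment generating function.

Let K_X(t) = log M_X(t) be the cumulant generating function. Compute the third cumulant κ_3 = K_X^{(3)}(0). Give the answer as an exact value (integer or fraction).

κ_3 = K′′′(0) = 16/125

M_X(t) = 5/(2*(5/2 - t))
K_X(t) = log M_X(t) = -log(5/2 - t) - log(2) + log(5)
K′(t) = -2/(2*t - 5)
K′′(t) = 4/(4*t^2 - 20*t + 25)
K′′′(t) = -16/(8*t^3 - 60*t^2 + 150*t - 125)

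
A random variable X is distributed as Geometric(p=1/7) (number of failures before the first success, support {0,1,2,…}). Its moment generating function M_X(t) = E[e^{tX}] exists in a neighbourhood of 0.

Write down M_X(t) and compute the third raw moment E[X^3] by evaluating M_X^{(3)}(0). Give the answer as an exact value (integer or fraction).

M_X(t) = 1/(7*(1 - 6*e^(t)/7))
D^3[M](t) = (216*e^(3*t) + 1008*e^(2*t) + 294*e^(t))/(1296*e^(4*t) - 6048*e^(3*t) + 10584*e^(2*t) - 8232*e^(t) + 2401)

E[X^3] = D^3[M](0) = 1518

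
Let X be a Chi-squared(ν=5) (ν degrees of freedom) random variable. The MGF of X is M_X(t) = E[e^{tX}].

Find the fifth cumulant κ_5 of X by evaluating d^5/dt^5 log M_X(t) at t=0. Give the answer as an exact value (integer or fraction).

κ_5 = K′′′′′(0) = 1920

M_X(t) = (1 - 2*t)^(-5/2)
K_X(t) = log M_X(t) = -5*log(1 - 2*t)/2
K′(t) = -5/(2*t - 1)
K′′(t) = 10/(4*t^2 - 4*t + 1)
K′′′(t) = -40/(8*t^3 - 12*t^2 + 6*t - 1)
K′′′′(t) = 240/(16*t^4 - 32*t^3 + 24*t^2 - 8*t + 1)
K′′′′′(t) = -1920/(32*t^5 - 80*t^4 + 80*t^3 - 40*t^2 + 10*t - 1)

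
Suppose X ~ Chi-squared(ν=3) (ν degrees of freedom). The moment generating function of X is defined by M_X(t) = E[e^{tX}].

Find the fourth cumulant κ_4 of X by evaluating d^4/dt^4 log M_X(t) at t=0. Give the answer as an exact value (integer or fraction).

κ_4 = d^4K/dt^4 |_{t=0} = 144

M_X(t) = (1 - 2*t)^(-3/2)
K_X(t) = log M_X(t) = -3*log(1 - 2*t)/2
dK/dt = -3/(2*t - 1)
d^2K/dt^2 = 6/(4*t^2 - 4*t + 1)
d^3K/dt^3 = -24/(8*t^3 - 12*t^2 + 6*t - 1)
d^4K/dt^4 = 144/(16*t^4 - 32*t^3 + 24*t^2 - 8*t + 1)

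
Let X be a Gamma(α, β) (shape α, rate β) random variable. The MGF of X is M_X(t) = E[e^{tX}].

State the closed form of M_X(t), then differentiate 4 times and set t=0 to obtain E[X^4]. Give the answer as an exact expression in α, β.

M_X(t) = (β/(β - t))^α
dM/dt = -α*β^α*(1/(β - t))^α/(-β + t)
d^2M/dt^2 = (α^2*β^α*(1/(β - t))^α + α*β^α*(1/(β - t))^α)/(β^2 - 2*β*t + t^2)
d^3M/dt^3 = (-α^3*β^α*(1/(β - t))^α - 3*α^2*β^α*(1/(β - t))^α - 2*α*β^α*(1/(β - t))^α)/(-β^3 + 3*β^2*t - 3*β*t^2 + t^3)
d^4M/dt^4 = (α^4*β^α*(1/(β - t))^α + 6*α^3*β^α*(1/(β - t))^α + 11*α^2*β^α*(1/(β - t))^α + 6*α*β^α*(1/(β - t))^α)/(β^4 - 4*β^3*t + 6*β^2*t^2 - 4*β*t^3 + t^4)

E[X^4] = d^4M/dt^4 |_{t=0} = α*(α^3 + 6*α^2 + 11*α + 6)/β^4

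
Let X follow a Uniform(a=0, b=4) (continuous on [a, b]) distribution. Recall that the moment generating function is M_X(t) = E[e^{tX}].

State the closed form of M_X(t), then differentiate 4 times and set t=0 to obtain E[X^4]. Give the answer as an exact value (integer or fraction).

E[X^4] = D^4[M](0) = 256/5

M_X(t) = (e^(4*t) - 1)/(4*t)
D^4[M](t) = (64*t^4*e^(4*t) - 64*t^3*e^(4*t) + 48*t^2*e^(4*t) - 24*t*e^(4*t) + 6*e^(4*t) - 6)/t^5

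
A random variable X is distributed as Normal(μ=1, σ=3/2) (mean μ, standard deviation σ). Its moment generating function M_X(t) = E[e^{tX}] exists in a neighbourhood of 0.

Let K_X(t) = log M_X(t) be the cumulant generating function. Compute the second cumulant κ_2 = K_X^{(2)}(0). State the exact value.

M_X(t) = e^(9*t^2/8 + t)
K_X(t) = log M_X(t) = 9*t^2/8 + t
K′(t) = 9*t/4 + 1
K′′(t) = 9/4

κ_2 = K′′(0) = 9/4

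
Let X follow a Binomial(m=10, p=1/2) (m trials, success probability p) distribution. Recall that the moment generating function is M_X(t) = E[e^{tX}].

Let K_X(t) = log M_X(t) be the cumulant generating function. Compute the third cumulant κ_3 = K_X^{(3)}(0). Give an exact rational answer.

κ_3 = K′′′(0) = 0

M_X(t) = (e^(t)/2 + 1/2)^10
K_X(t) = log M_X(t) = 10*log(e^(t)/2 + 1/2)
K′(t) = 10*e^(t)/(e^(t) + 1)
K′′(t) = 10*e^(t)/(e^(2*t) + 2*e^(t) + 1)
K′′′(t) = (-10*e^(2*t) + 10*e^(t))/(e^(3*t) + 3*e^(2*t) + 3*e^(t) + 1)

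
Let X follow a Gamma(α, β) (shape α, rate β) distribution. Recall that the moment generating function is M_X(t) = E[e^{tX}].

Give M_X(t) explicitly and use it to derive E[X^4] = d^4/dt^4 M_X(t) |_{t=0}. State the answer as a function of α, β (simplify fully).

M_X(t) = (β/(β - t))^α
dM/dt = -α*β^α*(1/(β - t))^α/(-β + t)
d^2M/dt^2 = (α^2*β^α*(1/(β - t))^α + α*β^α*(1/(β - t))^α)/(β^2 - 2*β*t + t^2)
d^3M/dt^3 = (-α^3*β^α*(1/(β - t))^α - 3*α^2*β^α*(1/(β - t))^α - 2*α*β^α*(1/(β - t))^α)/(-β^3 + 3*β^2*t - 3*β*t^2 + t^3)
d^4M/dt^4 = (α^4*β^α*(1/(β - t))^α + 6*α^3*β^α*(1/(β - t))^α + 11*α^2*β^α*(1/(β - t))^α + 6*α*β^α*(1/(β - t))^α)/(β^4 - 4*β^3*t + 6*β^2*t^2 - 4*β*t^3 + t^4)

E[X^4] = d^4M/dt^4 |_{t=0} = α*(α^3 + 6*α^2 + 11*α + 6)/β^4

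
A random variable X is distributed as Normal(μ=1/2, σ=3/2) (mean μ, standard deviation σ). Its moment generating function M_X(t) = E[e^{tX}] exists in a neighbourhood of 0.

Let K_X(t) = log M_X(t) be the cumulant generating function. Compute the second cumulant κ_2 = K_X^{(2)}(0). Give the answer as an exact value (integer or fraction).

M_X(t) = e^(9*t^2/8 + t/2)
K_X(t) = log M_X(t) = 9*t^2/8 + t/2
dK/dt = 9*t/4 + 1/2
d^2K/dt^2 = 9/4

κ_2 = d^2K/dt^2 |_{t=0} = 9/4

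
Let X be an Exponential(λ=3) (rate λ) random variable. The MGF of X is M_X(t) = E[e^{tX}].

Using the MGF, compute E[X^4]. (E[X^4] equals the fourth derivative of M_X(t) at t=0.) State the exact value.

E[X^4] = M′′′′(0) = 8/27

M_X(t) = 3/(3 - t)
M′(t) = 3/(t^2 - 6*t + 9)
M′′(t) = -6/(t^3 - 9*t^2 + 27*t - 27)
M′′′(t) = 18/(t^4 - 12*t^3 + 54*t^2 - 108*t + 81)
M′′′′(t) = -72/(t^5 - 15*t^4 + 90*t^3 - 270*t^2 + 405*t - 243)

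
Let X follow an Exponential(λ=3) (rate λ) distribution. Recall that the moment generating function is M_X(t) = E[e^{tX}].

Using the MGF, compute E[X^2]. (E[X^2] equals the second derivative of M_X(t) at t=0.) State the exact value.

M_X(t) = 3/(3 - t)
dM/dt = 3/(t^2 - 6*t + 9)
d^2M/dt^2 = -6/(t^3 - 9*t^2 + 27*t - 27)

E[X^2] = d^2M/dt^2 |_{t=0} = 2/9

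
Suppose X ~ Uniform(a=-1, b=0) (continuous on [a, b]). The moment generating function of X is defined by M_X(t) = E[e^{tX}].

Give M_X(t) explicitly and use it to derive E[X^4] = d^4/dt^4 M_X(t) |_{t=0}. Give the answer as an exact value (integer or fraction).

M_X(t) = (1 - e^(-t))/t
dM/dt = (t - e^(t) + 1)*e^(-t)/t^2
d^2M/dt^2 = (-t^2 - 2*t + 2*e^(t) - 2)*e^(-t)/t^3
d^3M/dt^3 = (t^3 + 3*t^2 + 6*t - 6*e^(t) + 6)*e^(-t)/t^4
d^4M/dt^4 = (-t^4 - 4*t^3 - 12*t^2 - 24*t + 24*e^(t) - 24)*e^(-t)/t^5

E[X^4] = d^4M/dt^4 |_{t=0} = 1/5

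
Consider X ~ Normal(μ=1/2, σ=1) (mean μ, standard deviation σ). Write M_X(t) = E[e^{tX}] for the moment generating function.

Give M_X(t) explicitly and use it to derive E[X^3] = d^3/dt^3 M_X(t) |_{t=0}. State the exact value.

E[X^3] = d^3M/dt^3 |_{t=0} = 13/8

M_X(t) = e^(t^2/2 + t/2)
dM/dt = t*e^(t/2)*e^(t^2/2) + e^(t/2)*e^(t^2/2)/2
d^2M/dt^2 = t^2*e^(t/2)*e^(t^2/2) + t*e^(t/2)*e^(t^2/2) + 5*e^(t/2)*e^(t^2/2)/4
d^3M/dt^3 = t^3*e^(t/2)*e^(t^2/2) + 3*t^2*e^(t/2)*e^(t^2/2)/2 + 15*t*e^(t/2)*e^(t^2/2)/4 + 13*e^(t/2)*e^(t^2/2)/8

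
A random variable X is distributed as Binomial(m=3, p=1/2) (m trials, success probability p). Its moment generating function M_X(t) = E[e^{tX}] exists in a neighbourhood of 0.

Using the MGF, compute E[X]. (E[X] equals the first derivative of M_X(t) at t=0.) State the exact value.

E[X] = dM/dt |_{t=0} = 3/2

M_X(t) = (e^(t)/2 + 1/2)^3
dM/dt = 3*e^(3*t)/8 + 3*e^(2*t)/4 + 3*e^(t)/8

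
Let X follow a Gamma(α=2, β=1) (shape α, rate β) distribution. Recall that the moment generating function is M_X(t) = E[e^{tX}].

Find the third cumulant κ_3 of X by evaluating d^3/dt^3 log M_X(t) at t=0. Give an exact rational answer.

M_X(t) = (1 - t)^(-2)
K_X(t) = log M_X(t) = -2*log(1 - t)
dK/dt = -2/(t - 1)
d^2K/dt^2 = 2/(t^2 - 2*t + 1)
d^3K/dt^3 = -4/(t^3 - 3*t^2 + 3*t - 1)

κ_3 = d^3K/dt^3 |_{t=0} = 4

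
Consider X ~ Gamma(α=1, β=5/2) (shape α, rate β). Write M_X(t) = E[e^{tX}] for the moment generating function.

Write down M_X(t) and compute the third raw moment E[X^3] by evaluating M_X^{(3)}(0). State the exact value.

E[X^3] = M′′′(0) = 48/125

M_X(t) = 5/(2*(5/2 - t))
M′(t) = 10/(4*t^2 - 20*t + 25)
M′′(t) = -40/(8*t^3 - 60*t^2 + 150*t - 125)
M′′′(t) = 240/(16*t^4 - 160*t^3 + 600*t^2 - 1000*t + 625)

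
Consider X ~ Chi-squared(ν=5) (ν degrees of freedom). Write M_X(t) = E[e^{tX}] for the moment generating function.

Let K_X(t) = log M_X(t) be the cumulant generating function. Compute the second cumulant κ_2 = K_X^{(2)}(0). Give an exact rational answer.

κ_2 = D^2[K](0) = 10

M_X(t) = (1 - 2*t)^(-5/2)
K_X(t) = log M_X(t) = -5*log(1 - 2*t)/2
D^2[K](t) = 10/(4*t^2 - 4*t + 1)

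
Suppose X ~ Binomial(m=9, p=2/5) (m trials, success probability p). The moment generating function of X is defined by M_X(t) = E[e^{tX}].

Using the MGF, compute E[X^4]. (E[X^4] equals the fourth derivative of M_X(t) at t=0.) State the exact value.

M_X(t) = (2*e^(t)/5 + 3/5)^9

E[X^4] = M′′′′(0) = 221994/625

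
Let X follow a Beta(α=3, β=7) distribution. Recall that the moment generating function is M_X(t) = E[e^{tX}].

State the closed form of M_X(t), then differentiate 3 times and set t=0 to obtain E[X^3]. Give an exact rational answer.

M_X(t) = ₁F₁(3; 10; t)
M^(3)(t) = ₁F₁(6; 13; t)/22

E[X^3] = M^(3)(0) = 1/22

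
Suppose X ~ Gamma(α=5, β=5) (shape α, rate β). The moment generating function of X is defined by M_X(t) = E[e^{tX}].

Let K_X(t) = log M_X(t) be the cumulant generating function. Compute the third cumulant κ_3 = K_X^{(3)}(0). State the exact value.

M_X(t) = 3125/(5 - t)^5
K_X(t) = log M_X(t) = -5*log(5 - t) + 5*log(5)
K^(3)(t) = -10/(t^3 - 15*t^2 + 75*t - 125)

κ_3 = K^(3)(0) = 2/25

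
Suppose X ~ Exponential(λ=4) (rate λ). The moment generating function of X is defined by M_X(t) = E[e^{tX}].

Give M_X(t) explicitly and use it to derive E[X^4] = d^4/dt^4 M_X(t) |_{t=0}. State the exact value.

E[X^4] = M^(4)(0) = 3/32

M_X(t) = 4/(4 - t)
M^(4)(t) = -96/(t^5 - 20*t^4 + 160*t^3 - 640*t^2 + 1280*t - 1024)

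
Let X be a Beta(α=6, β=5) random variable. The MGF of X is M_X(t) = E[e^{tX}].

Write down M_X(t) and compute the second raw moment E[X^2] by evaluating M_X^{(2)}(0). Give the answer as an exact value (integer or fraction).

M_X(t) = ₁F₁(6; 11; t)
M^(2)(t) = 7*₁F₁(8; 13; t)/22

E[X^2] = M^(2)(0) = 7/22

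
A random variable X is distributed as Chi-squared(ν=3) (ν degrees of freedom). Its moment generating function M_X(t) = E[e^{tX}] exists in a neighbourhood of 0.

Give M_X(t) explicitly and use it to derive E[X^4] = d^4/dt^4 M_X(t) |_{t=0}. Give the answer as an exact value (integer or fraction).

E[X^4] = D^4[M](0) = 945

M_X(t) = (1 - 2*t)^(-3/2)
D^4[M](t) = -945/(32*t^5*√(1 - 2*t) - 80*t^4*√(1 - 2*t) + 80*t^3*√(1 - 2*t) - 40*t^2*√(1 - 2*t) + 10*t*√(1 - 2*t) - √(1 - 2*t))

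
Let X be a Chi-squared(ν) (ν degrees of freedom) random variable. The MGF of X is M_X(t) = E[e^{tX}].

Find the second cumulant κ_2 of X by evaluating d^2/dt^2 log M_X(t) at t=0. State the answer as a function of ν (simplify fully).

κ_2 = K′′(0) = 2*ν

M_X(t) = (1 - 2*t)^(-ν/2)
K_X(t) = log M_X(t) = -ν*log(1 - 2*t)/2
K′(t) = -ν/(2*t - 1)
K′′(t) = 2*ν/(4*t^2 - 4*t + 1)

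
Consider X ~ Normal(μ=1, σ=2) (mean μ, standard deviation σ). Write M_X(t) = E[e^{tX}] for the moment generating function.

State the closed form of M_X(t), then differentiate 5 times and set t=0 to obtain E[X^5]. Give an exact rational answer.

E[X^5] = M^(5)(0) = 281

M_X(t) = e^(2*t^2 + t)
M^(5)(t) = 1024*t^5*e^(t)*e^(2*t^2) + 1280*t^4*e^(t)*e^(2*t^2) + 3200*t^3*e^(t)*e^(2*t^2) + 2080*t^2*e^(t)*e^(2*t^2) + 1460*t*e^(t)*e^(2*t^2) + 281*e^(t)*e^(2*t^2)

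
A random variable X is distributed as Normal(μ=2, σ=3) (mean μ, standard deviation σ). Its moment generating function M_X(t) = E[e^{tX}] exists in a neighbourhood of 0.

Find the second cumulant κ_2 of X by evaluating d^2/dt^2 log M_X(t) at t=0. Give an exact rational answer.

M_X(t) = e^(9*t^2/2 + 2*t)
K_X(t) = log M_X(t) = 9*t^2/2 + 2*t
K′(t) = 9*t + 2
K′′(t) = 9

κ_2 = K′′(0) = 9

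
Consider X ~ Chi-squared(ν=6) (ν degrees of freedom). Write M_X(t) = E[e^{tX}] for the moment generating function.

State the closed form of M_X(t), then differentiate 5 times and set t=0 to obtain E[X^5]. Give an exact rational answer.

M_X(t) = (1 - 2*t)^(-3)
D^5[M](t) = 80640/(256*t^8 - 1024*t^7 + 1792*t^6 - 1792*t^5 + 1120*t^4 - 448*t^3 + 112*t^2 - 16*t + 1)

E[X^5] = D^5[M](0) = 80640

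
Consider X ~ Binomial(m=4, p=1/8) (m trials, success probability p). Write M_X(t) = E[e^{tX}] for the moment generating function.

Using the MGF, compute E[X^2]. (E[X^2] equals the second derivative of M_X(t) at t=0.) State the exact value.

M_X(t) = (e^(t)/8 + 7/8)^4
dM/dt = e^(4*t)/1024 + 21*e^(3*t)/1024 + 147*e^(2*t)/1024 + 343*e^(t)/1024
d^2M/dt^2 = e^(4*t)/256 + 63*e^(3*t)/1024 + 147*e^(2*t)/512 + 343*e^(t)/1024

E[X^2] = d^2M/dt^2 |_{t=0} = 11/16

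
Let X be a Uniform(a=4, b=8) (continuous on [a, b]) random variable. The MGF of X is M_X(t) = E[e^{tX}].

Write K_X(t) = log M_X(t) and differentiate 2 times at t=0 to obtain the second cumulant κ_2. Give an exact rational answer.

M_X(t) = (e^(8*t) - e^(4*t))/(4*t)
K_X(t) = log M_X(t) = -log(t) + log(e^(8*t) - e^(4*t)) - 2*log(2)
K′(t) = (8*t*e^(4*t) - 4*t - e^(4*t) + 1)/(t*e^(4*t) - t)
K′′(t) = (-16*t^2*e^(4*t) + e^(8*t) - 2*e^(4*t) + 1)/(t^2*e^(8*t) - 2*t^2*e^(4*t) + t^2)

κ_2 = K′′(0) = 4/3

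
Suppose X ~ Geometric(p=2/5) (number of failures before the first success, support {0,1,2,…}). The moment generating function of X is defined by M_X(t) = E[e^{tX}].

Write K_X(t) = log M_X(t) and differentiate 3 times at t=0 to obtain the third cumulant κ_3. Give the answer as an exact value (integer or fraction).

M_X(t) = 2/(5*(1 - 3*e^(t)/5))
K_X(t) = log M_X(t) = -log(1 - 3*e^(t)/5) - log(5) + log(2)
D^3[K](t) = (-45*e^(2*t) - 75*e^(t))/(27*e^(3*t) - 135*e^(2*t) + 225*e^(t) - 125)

κ_3 = D^3[K](0) = 15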